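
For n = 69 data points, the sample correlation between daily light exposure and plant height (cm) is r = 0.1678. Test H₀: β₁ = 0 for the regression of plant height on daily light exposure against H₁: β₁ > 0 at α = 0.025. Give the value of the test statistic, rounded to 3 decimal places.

t = r·√(n − 2)/√(1 − r²) = 0.1678·√67/√0.971843 = 1.393.
df = n − 2 = 67.
One-sided p ≈ 0.0841, which is ≥ 0.025, so fail to reject H₀.
The data do not give significant evidence of a linear association between daily light exposure and plant height.

t = 1.393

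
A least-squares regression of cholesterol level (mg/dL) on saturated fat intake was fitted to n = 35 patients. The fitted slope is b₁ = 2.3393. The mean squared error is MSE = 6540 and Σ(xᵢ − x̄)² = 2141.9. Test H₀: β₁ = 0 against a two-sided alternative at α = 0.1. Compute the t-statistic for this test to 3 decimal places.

SE(b₁) = √(MSE/Sₓₓ) = √(6540/2141.9) = 1.74739.
t = 2.3393 / 1.74739 = 1.339.
df = n − 2 = 33.
Two-sided p ≈ 0.1898, which is ≥ 0.1, so fail to reject H₀.
The data do not give significant evidence of an association between saturated fat intake and cholesterol level.

t = 1.339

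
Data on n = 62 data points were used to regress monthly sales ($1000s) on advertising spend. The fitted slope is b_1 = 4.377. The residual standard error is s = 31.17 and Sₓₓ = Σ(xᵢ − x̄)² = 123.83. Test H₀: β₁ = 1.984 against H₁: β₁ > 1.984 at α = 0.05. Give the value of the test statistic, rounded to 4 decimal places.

t = 0.8543

SE(b_1) = s/√Sₓₓ = 31.17/√123.83 = 2.80107.
t = (4.377 − 1.984) / 2.80107 = 0.8543.
df = n − 2 = 60.
One-sided p ≈ 0.1982, which is ≥ 0.05, so fail to reject H₀.
The data do not give significant evidence that the true slope on advertising spend exceeds 1.984 $1000s per unit.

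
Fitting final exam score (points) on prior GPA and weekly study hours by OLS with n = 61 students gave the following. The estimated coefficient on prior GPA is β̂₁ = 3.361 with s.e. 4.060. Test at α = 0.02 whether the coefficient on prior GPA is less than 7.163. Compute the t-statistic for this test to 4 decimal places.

H₀: β₁ = 7.163 vs H₁: β₁ < 7.163.
t = (β̂₁ − β₁⁰)/SE = (3.361 − 7.163) / 4.060 = -0.9365.
df = n − k − 1 = 61 − 2 − 1 = 58.
One-sided p ≈ 0.1765, which is ≥ 0.02, so fail to reject H₀.
The data do not give significant evidence that the true slope on prior GPA is below 7.163 points per unit, holding the other predictors fixed.

t = -0.9365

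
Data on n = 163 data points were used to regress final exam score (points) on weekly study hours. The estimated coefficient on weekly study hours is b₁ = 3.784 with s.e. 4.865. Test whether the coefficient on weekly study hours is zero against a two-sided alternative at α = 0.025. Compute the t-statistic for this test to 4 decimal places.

t = 0.7778

H₀: β₁ = 0 vs H₁: β₁ ≠ 0.
t = (b₁ − β₁⁰)/SE = 3.784 / 4.865 = 0.7778.
df = n − 2 = 163 − 2 = 161.
Two-sided p ≈ 0.4378, which is ≥ 0.025, so fail to reject H₀.
The data do not give significant evidence of an association between weekly study hours and final exam score.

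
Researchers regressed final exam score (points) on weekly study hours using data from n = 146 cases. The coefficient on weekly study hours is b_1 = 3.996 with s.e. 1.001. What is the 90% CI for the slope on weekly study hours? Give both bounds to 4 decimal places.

(2.3388, 5.6532)

df = n − 2 = 146 − 2 = 144.
t* = t_{0.05, 144} = 1.655504.
Margin = t* × SE = 1.655504 × 1.001 = 1.657160.
CI: 3.996 ± 1.657160 → (2.3388, 5.6532).
With 90% confidence, each one-unit increase in weekly study hours is associated with a change of between 2.3388 and 5.6532 points in final exam score.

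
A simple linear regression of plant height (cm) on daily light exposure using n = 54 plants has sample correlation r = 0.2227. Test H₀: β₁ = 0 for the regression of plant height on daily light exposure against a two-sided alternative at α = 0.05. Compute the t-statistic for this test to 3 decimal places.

t = r·√(n − 2)/√(1 − r²) = 0.2227·√52/√0.950405 = 1.647.
df = n − 2 = 52.
Two-sided p ≈ 0.1055, which is ≥ 0.05, so fail to reject H₀.
The data do not give significant evidence of a linear association between daily light exposure and plant height.

t = 1.647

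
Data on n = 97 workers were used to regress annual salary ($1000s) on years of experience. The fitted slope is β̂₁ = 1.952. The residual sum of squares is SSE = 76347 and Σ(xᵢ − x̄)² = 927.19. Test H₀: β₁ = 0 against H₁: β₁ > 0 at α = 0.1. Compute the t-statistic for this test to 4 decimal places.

MSE = SSE/(n − 2) = 76347/95 = 803.653.
SE(β̂₁) = √(MSE/Sₓₓ) = √(803.653/927.19) = 0.931.
t = 1.952 / 0.931 = 2.0967.
df = n − 2 = 95.
One-sided p ≈ 0.0193, which is < 0.1, so reject H₀.
There is evidence that the true slope on years of experience is positive.

t = 2.0967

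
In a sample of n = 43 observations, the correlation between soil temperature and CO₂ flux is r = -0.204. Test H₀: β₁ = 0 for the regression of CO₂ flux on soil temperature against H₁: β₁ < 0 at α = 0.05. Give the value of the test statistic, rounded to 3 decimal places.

t = r·√(n − 2)/√(1 − r²) = -0.204·√41/√0.958384 = -1.334.
df = n − 2 = 41.
One-sided p ≈ 0.0947, which is ≥ 0.05, so fail to reject H₀.
The data do not give significant evidence of a linear association between soil temperature and CO₂ flux.

t = -1.334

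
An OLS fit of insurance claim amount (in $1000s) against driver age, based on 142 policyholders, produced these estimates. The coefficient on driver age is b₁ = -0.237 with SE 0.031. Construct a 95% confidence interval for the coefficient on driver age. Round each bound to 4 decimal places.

(-0.2983, -0.1757)

df = n − 2 = 142 − 2 = 140.
t* = t_{0.025, 140} = 1.977054.
Margin = t* × SE = 1.977054 × 0.031 = 0.061289.
CI: -0.237 ± 0.061289 → (-0.2983, -0.1757).
With 95% confidence, each one-unit increase in driver age is associated with a change of between -0.2983 and -0.1757 $1000s in insurance claim amount.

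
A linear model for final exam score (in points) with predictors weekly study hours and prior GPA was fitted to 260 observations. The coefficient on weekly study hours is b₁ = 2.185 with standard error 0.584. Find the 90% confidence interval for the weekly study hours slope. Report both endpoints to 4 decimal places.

df = n − k − 1 = 260 − 2 − 1 = 257.
t* = t_{0.05, 257} = 1.650804.
Margin = t* × SE = 1.650804 × 0.584 = 0.964070.
CI: 2.185 ± 0.964070 → (1.2209, 3.1491).
With 90% confidence, each one-unit increase in weekly study hours is associated with a change of between 1.2209 and 3.1491 points in final exam score, holding the other predictors fixed.

(1.2209, 3.1491)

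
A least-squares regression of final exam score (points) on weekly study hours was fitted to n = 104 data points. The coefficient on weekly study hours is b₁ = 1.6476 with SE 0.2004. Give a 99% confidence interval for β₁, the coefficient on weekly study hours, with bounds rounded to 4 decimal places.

df = n − 2 = 104 − 2 = 102.
t* = t_{0.005, 102} = 2.624891.
Margin = t* × SE = 2.624891 × 0.2004 = 0.526028.
CI: 1.6476 ± 0.526028 → (1.1216, 2.1736).
With 99% confidence, each one-unit increase in weekly study hours is associated with a change of between 1.1216 and 2.1736 points in final exam score.

(1.1216, 2.1736)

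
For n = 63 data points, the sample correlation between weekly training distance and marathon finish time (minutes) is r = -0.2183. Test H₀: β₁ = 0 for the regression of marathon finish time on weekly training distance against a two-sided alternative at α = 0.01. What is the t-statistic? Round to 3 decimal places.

t = r·√(n − 2)/√(1 − r²) = -0.2183·√61/√0.952345 = -1.747.
df = n − 2 = 61.
Two-sided p ≈ 0.0857, which is ≥ 0.01, so fail to reject H₀.
The data do not give significant evidence of a linear association between weekly training distance and marathon finish time.

t = -1.747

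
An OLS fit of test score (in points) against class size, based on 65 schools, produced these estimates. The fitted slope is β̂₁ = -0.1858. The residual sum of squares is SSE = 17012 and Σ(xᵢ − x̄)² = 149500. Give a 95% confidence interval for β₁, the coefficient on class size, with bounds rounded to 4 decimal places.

(-0.2707, -0.1009)

MSE = SSE/(n − 2) = 17012/63 = 270.032.
SE(β̂₁) = √(MSE/Sₓₓ) = √(270.032/149500) = 0.0424998.
df = n − 2 = 63.
t* = t_{0.025, 63} = 1.998341.
Margin = t* × SE = 1.998341 × 0.0424998 = 0.084929.
CI: -0.1858 ± 0.084929 → (-0.2707, -0.1009).
With 95% confidence, each one-unit increase in class size is associated with a change of between -0.2707 and -0.1009 points in test score.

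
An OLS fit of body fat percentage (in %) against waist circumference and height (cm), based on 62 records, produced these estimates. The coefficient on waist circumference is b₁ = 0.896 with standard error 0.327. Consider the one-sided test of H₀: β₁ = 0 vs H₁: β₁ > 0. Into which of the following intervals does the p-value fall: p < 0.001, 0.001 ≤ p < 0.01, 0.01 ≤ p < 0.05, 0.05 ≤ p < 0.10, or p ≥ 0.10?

t = 0.896 / 0.327 = 2.740.
df = n − k − 1 = 62 − 2 − 1 = 59.
One-sided p = P(T_{59} > t) ≈ 0.0041.
So 0.001 ≤ p < 0.01.

0.001 ≤ p < 0.01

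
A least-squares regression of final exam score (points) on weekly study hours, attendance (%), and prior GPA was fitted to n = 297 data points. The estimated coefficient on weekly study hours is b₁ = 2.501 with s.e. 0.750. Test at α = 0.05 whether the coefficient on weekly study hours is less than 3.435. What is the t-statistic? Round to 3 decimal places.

H₀: β₁ = 3.435 vs H₁: β₁ < 3.435.
t = (b₁ − β₁⁰)/SE = (2.501 − 3.435) / 0.750 = -1.245.
df = n − k − 1 = 297 − 3 − 1 = 293.
One-sided p ≈ 0.1070, which is ≥ 0.05, so fail to reject H₀.
The data do not give significant evidence that the true slope on weekly study hours is below 3.435 points per unit, holding the other predictors fixed.

t = -1.245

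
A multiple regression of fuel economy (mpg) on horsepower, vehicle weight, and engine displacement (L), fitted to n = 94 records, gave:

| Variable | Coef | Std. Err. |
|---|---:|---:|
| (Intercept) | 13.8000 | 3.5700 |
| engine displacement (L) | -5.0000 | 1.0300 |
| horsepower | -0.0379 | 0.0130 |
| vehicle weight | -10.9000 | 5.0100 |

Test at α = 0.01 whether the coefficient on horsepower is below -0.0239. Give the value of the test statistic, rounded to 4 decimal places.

Read off: b = -0.0379, SE = 0.0130 for horsepower.
H₀: β₁ = -0.0239 vs H₁: β₁ < -0.0239.
t = (-0.0379 − (-0.0239)) / 0.0130 = -1.0769.
df = n − k − 1 = 94 − 3 − 1 = 90.
One-sided p ≈ 0.1422, which is ≥ 0.01, so fail to reject H₀.
The data do not give significant evidence that the true slope on horsepower is below -0.0239 mpg per unit, holding the other predictors fixed.

t = -1.0769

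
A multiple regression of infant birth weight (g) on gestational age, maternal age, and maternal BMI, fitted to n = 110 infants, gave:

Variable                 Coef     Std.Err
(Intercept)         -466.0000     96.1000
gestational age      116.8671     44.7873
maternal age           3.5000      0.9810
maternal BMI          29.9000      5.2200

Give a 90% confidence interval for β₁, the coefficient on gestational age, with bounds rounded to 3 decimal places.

(42.549, 191.185)

Read off: b = 116.8671, SE = 44.7873 for gestational age.
df = n − k − 1 = 110 − 3 − 1 = 106.
t* = t_{0.05, 106} = 1.659356.
Margin = t* × SE = 1.659356 × 44.7873 = 74.31808.
CI: 116.8671 ± 74.31808 → (42.549, 191.185).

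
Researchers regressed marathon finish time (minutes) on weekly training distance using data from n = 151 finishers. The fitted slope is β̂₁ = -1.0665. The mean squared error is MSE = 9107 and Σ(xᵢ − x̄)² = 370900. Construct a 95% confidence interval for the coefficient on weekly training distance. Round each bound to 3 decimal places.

SE(β̂₁) = √(MSE/Sₓₓ) = √(9107/370900) = 0.156696.
df = n − 2 = 149.
t* = t_{0.025, 149} = 1.976013.
Margin = t* × SE = 1.976013 × 0.156696 = 0.30963.
CI: -1.0665 ± 0.30963 → (-1.376, -0.757).
With 95% confidence, each one-unit increase in weekly training distance is associated with a change of between -1.376 and -0.757 minutes in marathon finish time.

(-1.376, -0.757)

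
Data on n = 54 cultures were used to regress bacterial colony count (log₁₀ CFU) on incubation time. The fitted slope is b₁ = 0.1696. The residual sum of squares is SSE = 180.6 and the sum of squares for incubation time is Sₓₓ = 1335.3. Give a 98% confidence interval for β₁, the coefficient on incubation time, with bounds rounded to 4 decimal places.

MSE = SSE/(n − 2) = 180.6/52 = 3.47308.
SE(b₁) = √(MSE/Sₓₓ) = √(3.47308/1335.3) = 0.0509997.
df = n − 2 = 52.
t* = t_{0.01, 52} = 2.400225.
Margin = t* × SE = 2.400225 × 0.0509997 = 0.122411.
CI: 0.1696 ± 0.122411 → (0.0472, 0.2920).
With 98% confidence, each one-unit increase in incubation time is associated with a change of between 0.0472 and 0.2920 log₁₀ CFU in bacterial colony count.

(0.0472, 0.2920)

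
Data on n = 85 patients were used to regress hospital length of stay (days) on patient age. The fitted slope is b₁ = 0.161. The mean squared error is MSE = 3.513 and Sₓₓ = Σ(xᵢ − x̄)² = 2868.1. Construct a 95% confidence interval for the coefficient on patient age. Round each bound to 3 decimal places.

SE(b₁) = √(MSE/Sₓₓ) = √(3.513/2868.1) = 0.0349979.
df = n − 2 = 83.
t* = t_{0.025, 83} = 1.98896.
Margin = t* × SE = 1.98896 × 0.0349979 = 0.06961.
CI: 0.161 ± 0.06961 → (0.091, 0.231).
With 95% confidence, each one-unit increase in patient age is associated with a change of between 0.091 and 0.231 days in hospital length of stay.

(0.091, 0.231)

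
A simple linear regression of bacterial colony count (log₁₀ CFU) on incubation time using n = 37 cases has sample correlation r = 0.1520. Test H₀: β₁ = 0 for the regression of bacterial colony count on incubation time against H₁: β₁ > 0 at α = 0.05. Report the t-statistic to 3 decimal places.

t = 0.910

t = r·√(n − 2)/√(1 − r²) = 0.1520·√35/√0.976896 = 0.910.
df = n − 2 = 35.
One-sided p ≈ 0.1846, which is ≥ 0.05, so fail to reject H₀.
The data do not give significant evidence of a linear association between incubation time and bacterial colony count.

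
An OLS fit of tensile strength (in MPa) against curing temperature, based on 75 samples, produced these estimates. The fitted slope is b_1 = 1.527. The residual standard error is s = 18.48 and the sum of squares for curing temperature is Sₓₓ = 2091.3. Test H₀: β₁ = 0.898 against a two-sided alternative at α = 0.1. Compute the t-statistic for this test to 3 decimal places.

t = 1.557

SE(b_1) = s/√Sₓₓ = 18.48/√2091.3 = 0.404105.
t = (1.527 − 0.898) / 0.404105 = 1.557.
df = n − 2 = 73.
Two-sided p ≈ 0.1239, which is ≥ 0.1, so fail to reject H₀.
The data are consistent with a true slope of 0.898 MPa per unit of curing temperature.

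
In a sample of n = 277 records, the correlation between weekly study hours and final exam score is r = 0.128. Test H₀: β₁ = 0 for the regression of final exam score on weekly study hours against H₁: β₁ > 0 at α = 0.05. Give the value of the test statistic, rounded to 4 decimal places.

t = 2.1402

t = r·√(n − 2)/√(1 − r²) = 0.128·√275/√0.983616 = 2.1402.
df = n − 2 = 275.
One-sided p ≈ 0.0166, which is < 0.05, so reject H₀.
There is evidence of a linear association between weekly study hours and final exam score.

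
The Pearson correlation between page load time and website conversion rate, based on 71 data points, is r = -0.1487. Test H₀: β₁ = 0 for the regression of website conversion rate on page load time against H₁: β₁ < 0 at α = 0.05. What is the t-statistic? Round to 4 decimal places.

t = r·√(n − 2)/√(1 − r²) = -0.1487·√69/√0.977888 = -1.2491.
df = n − 2 = 69.
One-sided p ≈ 0.1079, which is ≥ 0.05, so fail to reject H₀.
The data do not give significant evidence of a linear association between page load time and website conversion rate.

t = -1.2491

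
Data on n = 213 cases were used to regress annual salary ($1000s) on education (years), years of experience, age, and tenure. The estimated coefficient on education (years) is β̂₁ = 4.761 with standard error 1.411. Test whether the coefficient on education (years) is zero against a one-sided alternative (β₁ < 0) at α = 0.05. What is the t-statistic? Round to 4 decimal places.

H₀: β₁ = 0 vs H₁: β₁ < 0.
t = (β̂₁ − β₁⁰)/SE = 4.761 / 1.411 = 3.3742.
df = n − k − 1 = 213 − 4 − 1 = 208.
One-sided p ≈ 0.9996, which is ≥ 0.05, so fail to reject H₀.
The data do not give significant evidence that the true slope on education (years) is negative, holding the other predictors fixed.

t = 3.3742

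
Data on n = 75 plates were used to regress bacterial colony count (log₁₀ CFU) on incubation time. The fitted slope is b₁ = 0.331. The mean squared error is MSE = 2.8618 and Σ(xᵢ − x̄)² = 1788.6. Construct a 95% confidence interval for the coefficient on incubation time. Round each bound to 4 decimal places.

(0.2513, 0.4107)

SE(b₁) = √(MSE/Sₓₓ) = √(2.8618/1788.6) = 0.0400003.
df = n − 2 = 73.
t* = t_{0.025, 73} = 1.992997.
Margin = t* × SE = 1.992997 × 0.0400003 = 0.079720.
CI: 0.331 ± 0.079720 → (0.2513, 0.4107).
With 95% confidence, each one-unit increase in incubation time is associated with a change of between 0.2513 and 0.4107 log₁₀ CFU in bacterial colony count.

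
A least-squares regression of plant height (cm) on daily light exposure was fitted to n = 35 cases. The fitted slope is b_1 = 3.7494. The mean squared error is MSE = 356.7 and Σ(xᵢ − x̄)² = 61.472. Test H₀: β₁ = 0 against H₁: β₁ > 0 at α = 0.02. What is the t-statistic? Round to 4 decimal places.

t = 1.5565

SE(b_1) = √(MSE/Sₓₓ) = √(356.7/61.472) = 2.40887.
t = 3.7494 / 2.40887 = 1.5565.
df = n − 2 = 33.
One-sided p ≈ 0.0646, which is ≥ 0.02, so fail to reject H₀.
The data do not give significant evidence that the true slope on daily light exposure is positive.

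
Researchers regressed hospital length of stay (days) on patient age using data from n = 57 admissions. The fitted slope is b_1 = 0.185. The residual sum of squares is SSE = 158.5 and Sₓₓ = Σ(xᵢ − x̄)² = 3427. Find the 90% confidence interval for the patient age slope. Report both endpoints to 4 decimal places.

(0.1365, 0.2335)

MSE = SSE/(n − 2) = 158.5/55 = 2.88182.
SE(b_1) = √(MSE/Sₓₓ) = √(2.88182/3427) = 0.0289985.
df = n − 2 = 55.
t* = t_{0.05, 55} = 1.673034.
Margin = t* × SE = 1.673034 × 0.0289985 = 0.048516.
CI: 0.185 ± 0.048516 → (0.1365, 0.2335).
With 90% confidence, each one-unit increase in patient age is associated with a change of between 0.1365 and 0.2335 days in hospital length of stay.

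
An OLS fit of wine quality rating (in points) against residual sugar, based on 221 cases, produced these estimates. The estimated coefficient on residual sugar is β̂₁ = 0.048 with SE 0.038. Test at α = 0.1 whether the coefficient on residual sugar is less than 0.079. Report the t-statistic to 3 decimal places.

t = -0.816

H₀: β₁ = 0.079 vs H₁: β₁ < 0.079.
t = (β̂₁ − β₁⁰)/SE = (0.048 − 0.079) / 0.038 = -0.816.
df = n − 2 = 221 − 2 = 219.
One-sided p ≈ 0.2078, which is ≥ 0.1, so fail to reject H₀.
The data do not give significant evidence that the true slope on residual sugar is below 0.079 points per unit.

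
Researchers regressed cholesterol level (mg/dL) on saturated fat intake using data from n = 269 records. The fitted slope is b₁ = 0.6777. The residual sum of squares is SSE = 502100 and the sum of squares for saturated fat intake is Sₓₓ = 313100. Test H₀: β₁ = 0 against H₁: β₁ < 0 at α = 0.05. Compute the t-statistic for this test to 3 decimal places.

t = 8.745

MSE = SSE/(n − 2) = 502100/267 = 1880.52.
SE(b₁) = √(MSE/Sₓₓ) = √(1880.52/313100) = 0.0774993.
t = 0.6777 / 0.0774993 = 8.745.
df = n − 2 = 267.
One-sided p ≈ 1.0000, which is ≥ 0.05, so fail to reject H₀.
The data do not give significant evidence that the true slope on saturated fat intake is negative.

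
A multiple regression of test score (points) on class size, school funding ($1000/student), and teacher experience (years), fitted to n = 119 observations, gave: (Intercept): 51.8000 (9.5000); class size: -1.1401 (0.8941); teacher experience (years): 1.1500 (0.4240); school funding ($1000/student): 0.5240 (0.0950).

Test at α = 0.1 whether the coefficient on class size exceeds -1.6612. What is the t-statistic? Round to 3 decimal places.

Read off: b = -1.1401, SE = 0.8941 for class size.
H₀: β₁ = -1.6612 vs H₁: β₁ > -1.6612.
t = (-1.1401 − (-1.6612)) / 0.8941 = 0.583.
df = n − k − 1 = 119 − 3 − 1 = 115.
One-sided p ≈ 0.2806, which is ≥ 0.1, so fail to reject H₀.
The data do not give significant evidence that the true slope on class size exceeds -1.6612 points per unit, holding the other predictors fixed.

t = 0.583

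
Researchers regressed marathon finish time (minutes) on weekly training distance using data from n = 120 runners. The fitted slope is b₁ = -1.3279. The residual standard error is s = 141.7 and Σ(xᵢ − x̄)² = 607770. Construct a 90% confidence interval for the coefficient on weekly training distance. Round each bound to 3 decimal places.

(-1.629, -1.027)

SE(b₁) = s/√Sₓₓ = 141.7/√607770 = 0.181761.
df = n − 2 = 118.
t* = t_{0.05, 118} = 1.65787.
Margin = t* × SE = 1.65787 × 0.181761 = 0.30134.
CI: -1.3279 ± 0.30134 → (-1.629, -1.027).
With 90% confidence, each one-unit increase in weekly training distance is associated with a change of between -1.629 and -1.027 minutes in marathon finish time.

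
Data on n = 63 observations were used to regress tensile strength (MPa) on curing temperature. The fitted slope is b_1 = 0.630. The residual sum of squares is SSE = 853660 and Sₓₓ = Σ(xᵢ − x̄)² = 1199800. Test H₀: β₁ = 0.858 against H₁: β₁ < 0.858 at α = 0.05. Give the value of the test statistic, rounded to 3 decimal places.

MSE = SSE/(n − 2) = 853660/61 = 13994.4.
SE(b_1) = √(MSE/Sₓₓ) = √(13994.4/1199800) = 0.108.
t = (0.630 − 0.858) / 0.108 = -2.111.
df = n − 2 = 61.
One-sided p ≈ 0.0194, which is < 0.05, so reject H₀.
There is evidence that the true slope on curing temperature is below 0.858 MPa per unit.

t = -2.111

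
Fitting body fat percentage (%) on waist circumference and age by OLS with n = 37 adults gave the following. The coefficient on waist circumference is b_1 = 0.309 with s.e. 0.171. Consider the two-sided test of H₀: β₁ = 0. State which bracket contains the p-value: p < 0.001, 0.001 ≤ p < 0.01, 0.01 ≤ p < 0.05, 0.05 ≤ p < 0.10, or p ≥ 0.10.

0.05 ≤ p < 0.10

t = 0.309 / 0.171 = 1.807.
df = n − k − 1 = 37 − 2 − 1 = 34.
Two-sided p = 2·P(T_{34} > |t|) ≈ 0.0796.
So 0.05 ≤ p < 0.10.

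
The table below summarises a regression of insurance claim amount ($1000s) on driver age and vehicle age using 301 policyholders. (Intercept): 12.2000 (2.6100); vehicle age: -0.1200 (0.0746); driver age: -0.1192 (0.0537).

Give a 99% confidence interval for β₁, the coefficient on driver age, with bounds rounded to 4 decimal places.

(-0.2584, 0.0200)

Read off: b = -0.1192, SE = 0.0537 for driver age.
df = n − k − 1 = 301 − 2 − 1 = 298.
t* = t_{0.005, 298} = 2.592428.
Margin = t* × SE = 2.592428 × 0.0537 = 0.139213.
CI: -0.1192 ± 0.139213 → (-0.2584, 0.0200).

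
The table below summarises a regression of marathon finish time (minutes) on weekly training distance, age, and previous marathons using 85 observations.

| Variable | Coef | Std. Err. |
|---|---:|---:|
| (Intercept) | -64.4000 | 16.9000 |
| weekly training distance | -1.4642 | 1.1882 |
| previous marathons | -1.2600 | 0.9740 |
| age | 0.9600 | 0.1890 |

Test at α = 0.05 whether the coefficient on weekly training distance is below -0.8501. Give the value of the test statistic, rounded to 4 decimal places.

t = -0.5168

Read off: b = -1.4642, SE = 1.1882 for weekly training distance.
H₀: β₁ = -0.8501 vs H₁: β₁ < -0.8501.
t = (-1.4642 − (-0.8501)) / 1.1882 = -0.5168.
df = n − k − 1 = 85 − 3 − 1 = 81.
One-sided p ≈ 0.3033, which is ≥ 0.05, so fail to reject H₀.
The data do not give significant evidence that the true slope on weekly training distance is below -0.8501 minutes per unit, holding the other predictors fixed.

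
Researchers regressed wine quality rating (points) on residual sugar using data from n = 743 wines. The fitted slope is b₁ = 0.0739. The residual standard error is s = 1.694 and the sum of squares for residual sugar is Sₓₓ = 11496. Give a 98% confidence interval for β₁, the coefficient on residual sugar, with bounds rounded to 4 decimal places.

SE(b₁) = s/√Sₓₓ = 1.694/√11496 = 0.0157994.
df = n − 2 = 741.
t* = t_{0.01, 741} = 2.331391.
Margin = t* × SE = 2.331391 × 0.0157994 = 0.036835.
CI: 0.0739 ± 0.036835 → (0.0371, 0.1107).
With 98% confidence, each one-unit increase in residual sugar is associated with a change of between 0.0371 and 0.1107 points in wine quality rating.

(0.0371, 0.1107)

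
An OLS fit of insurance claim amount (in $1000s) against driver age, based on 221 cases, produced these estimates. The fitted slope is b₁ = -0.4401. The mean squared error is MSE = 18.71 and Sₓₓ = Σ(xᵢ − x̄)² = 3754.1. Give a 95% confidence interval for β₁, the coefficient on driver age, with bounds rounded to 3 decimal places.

SE(b₁) = √(MSE/Sₓₓ) = √(18.71/3754.1) = 0.0705966.
df = n − 2 = 219.
t* = t_{0.025, 219} = 1.970855.
Margin = t* × SE = 1.970855 × 0.0705966 = 0.13914.
CI: -0.4401 ± 0.13914 → (-0.579, -0.301).
With 95% confidence, each one-unit increase in driver age is associated with a change of between -0.579 and -0.301 $1000s in insurance claim amount.

(-0.579, -0.301)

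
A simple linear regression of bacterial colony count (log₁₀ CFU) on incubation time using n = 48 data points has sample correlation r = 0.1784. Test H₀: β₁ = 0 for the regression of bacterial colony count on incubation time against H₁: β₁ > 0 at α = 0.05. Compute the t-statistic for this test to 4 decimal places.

t = 1.2297

t = r·√(n − 2)/√(1 − r²) = 0.1784·√46/√0.968173 = 1.2297.
df = n − 2 = 46.
One-sided p ≈ 0.1125, which is ≥ 0.05, so fail to reject H₀.
The data do not give significant evidence of a linear association between incubation time and bacterial colony count.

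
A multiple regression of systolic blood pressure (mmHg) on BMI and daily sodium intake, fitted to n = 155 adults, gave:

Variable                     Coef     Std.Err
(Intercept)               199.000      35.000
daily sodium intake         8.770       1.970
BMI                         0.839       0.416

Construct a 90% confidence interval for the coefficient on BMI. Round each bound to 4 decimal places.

(0.1505, 1.5275)

Read off: b = 0.839, SE = 0.416 for BMI.
df = n − k − 1 = 155 − 2 − 1 = 152.
t* = t_{0.05, 152} = 1.65494.
Margin = t* × SE = 1.65494 × 0.416 = 0.688455.
CI: 0.839 ± 0.688455 → (0.1505, 1.5275).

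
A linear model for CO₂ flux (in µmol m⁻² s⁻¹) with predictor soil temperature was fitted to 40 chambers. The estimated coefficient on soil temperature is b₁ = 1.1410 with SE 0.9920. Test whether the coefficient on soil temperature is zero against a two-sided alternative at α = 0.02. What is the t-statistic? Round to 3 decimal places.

H₀: β₁ = 0 vs H₁: β₁ ≠ 0.
t = (b₁ − β₁⁰)/SE = 1.1410 / 0.9920 = 1.150.
df = n − 2 = 40 − 2 = 38.
Two-sided p ≈ 0.2572, which is ≥ 0.02, so fail to reject H₀.
The data do not give significant evidence of an association between soil temperature and CO₂ flux.

t = 1.150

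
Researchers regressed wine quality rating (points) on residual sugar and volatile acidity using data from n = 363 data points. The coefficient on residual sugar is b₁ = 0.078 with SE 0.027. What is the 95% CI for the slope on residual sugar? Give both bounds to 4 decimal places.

(0.0249, 0.1311)

df = n − k − 1 = 363 − 2 − 1 = 360.
t* = t_{0.025, 360} = 1.966575.
Margin = t* × SE = 1.966575 × 0.027 = 0.053098.
CI: 0.078 ± 0.053098 → (0.0249, 0.1311).
With 95% confidence, each one-unit increase in residual sugar is associated with a change of between 0.0249 and 0.1311 points in wine quality rating, holding the other predictors fixed.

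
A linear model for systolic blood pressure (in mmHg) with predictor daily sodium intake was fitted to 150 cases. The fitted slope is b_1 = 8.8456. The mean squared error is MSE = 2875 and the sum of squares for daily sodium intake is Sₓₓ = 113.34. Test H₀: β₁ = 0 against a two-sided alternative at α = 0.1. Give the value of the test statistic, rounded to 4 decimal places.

SE(b_1) = √(MSE/Sₓₓ) = √(2875/113.34) = 5.03648.
t = 8.8456 / 5.03648 = 1.7563.
df = n − 2 = 148.
Two-sided p ≈ 0.0811, which is < 0.1, so reject H₀.
There is evidence that daily sodium intake is associated with systolic blood pressure.

t = 1.7563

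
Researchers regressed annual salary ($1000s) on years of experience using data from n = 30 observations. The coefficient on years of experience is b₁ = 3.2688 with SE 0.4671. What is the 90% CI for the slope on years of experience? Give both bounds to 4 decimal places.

(2.4742, 4.0634)

df = n − 2 = 30 − 2 = 28.
t* = t_{0.05, 28} = 1.701131.
Margin = t* × SE = 1.701131 × 0.4671 = 0.794598.
CI: 3.2688 ± 0.794598 → (2.4742, 4.0634).
With 90% confidence, each one-unit increase in years of experience is associated with a change of between 2.4742 and 4.0634 $1000s in annual salary.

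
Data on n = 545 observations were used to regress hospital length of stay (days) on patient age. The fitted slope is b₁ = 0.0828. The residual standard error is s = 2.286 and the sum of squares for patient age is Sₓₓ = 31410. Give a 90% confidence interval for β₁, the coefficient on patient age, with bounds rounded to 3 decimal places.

SE(b₁) = s/√Sₓₓ = 2.286/√31410 = 0.0128986.
df = n − 2 = 543.
t* = t_{0.05, 543} = 1.647665.
Margin = t* × SE = 1.647665 × 0.0128986 = 0.02125.
CI: 0.0828 ± 0.02125 → (0.062, 0.104).
With 90% confidence, each one-unit increase in patient age is associated with a change of between 0.062 and 0.104 days in hospital length of stay.

(0.062, 0.104)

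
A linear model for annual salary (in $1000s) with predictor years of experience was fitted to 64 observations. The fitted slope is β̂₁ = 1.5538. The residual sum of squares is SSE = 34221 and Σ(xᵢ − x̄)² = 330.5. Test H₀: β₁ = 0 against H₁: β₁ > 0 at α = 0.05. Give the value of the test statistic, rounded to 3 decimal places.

t = 1.202

MSE = SSE/(n − 2) = 34221/62 = 551.952.
SE(β̂₁) = √(MSE/Sₓₓ) = √(551.952/330.5) = 1.2923.
t = 1.5538 / 1.2923 = 1.202.
df = n − 2 = 62.
One-sided p ≈ 0.1169, which is ≥ 0.05, so fail to reject H₀.
The data do not give significant evidence that the true slope on years of experience is positive.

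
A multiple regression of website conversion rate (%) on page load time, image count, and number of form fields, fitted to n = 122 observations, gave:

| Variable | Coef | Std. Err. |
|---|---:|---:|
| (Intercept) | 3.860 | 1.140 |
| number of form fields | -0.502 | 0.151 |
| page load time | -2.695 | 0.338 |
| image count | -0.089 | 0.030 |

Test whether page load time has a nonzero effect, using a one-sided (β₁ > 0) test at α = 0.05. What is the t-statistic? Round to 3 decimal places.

Read off: b = -2.695, SE = 0.338 for page load time.
H₀: β₁ = 0 vs H₁: β₁ > 0.
t = -2.695 / 0.338 = -7.973.
df = n − k − 1 = 122 − 3 − 1 = 118.
One-sided p ≈ 1.0000, which is ≥ 0.05, so fail to reject H₀.
The data do not give significant evidence that the true slope on page load time is positive, holding the other predictors fixed.

t = -7.973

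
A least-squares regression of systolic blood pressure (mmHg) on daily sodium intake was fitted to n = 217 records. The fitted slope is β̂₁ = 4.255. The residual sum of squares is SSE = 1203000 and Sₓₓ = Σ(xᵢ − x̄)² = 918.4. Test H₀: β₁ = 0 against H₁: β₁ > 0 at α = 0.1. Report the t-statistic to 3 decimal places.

t = 1.724

MSE = SSE/(n − 2) = 1203000/215 = 5595.35.
SE(β̂₁) = √(MSE/Sₓₓ) = √(5595.35/918.4) = 2.4683.
t = 4.255 / 2.4683 = 1.724.
df = n − 2 = 215.
One-sided p ≈ 0.0431, which is < 0.1, so reject H₀.
There is evidence that the true slope on daily sodium intake is positive.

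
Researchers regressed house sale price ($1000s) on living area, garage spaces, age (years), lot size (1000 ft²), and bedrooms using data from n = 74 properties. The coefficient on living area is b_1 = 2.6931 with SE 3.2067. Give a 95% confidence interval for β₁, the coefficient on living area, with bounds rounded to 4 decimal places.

df = n − k − 1 = 74 − 5 − 1 = 68.
t* = t_{0.025, 68} = 1.995469.
Margin = t* × SE = 1.995469 × 3.2067 = 6.398870.
CI: 2.6931 ± 6.398870 → (-3.7058, 9.0920).
With 95% confidence, each one-unit increase in living area is associated with a change of between -3.7058 and 9.0920 $1000s in house sale price, holding the other predictors fixed.

(-3.7058, 9.0920)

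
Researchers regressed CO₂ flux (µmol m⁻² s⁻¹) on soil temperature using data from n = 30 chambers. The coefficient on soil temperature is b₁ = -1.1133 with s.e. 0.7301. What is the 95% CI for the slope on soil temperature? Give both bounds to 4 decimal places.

(-2.6088, 0.3822)

df = n − 2 = 30 − 2 = 28.
t* = t_{0.025, 28} = 2.048407.
Margin = t* × SE = 2.048407 × 0.7301 = 1.495542.
CI: -1.1133 ± 1.495542 → (-2.6088, 0.3822).
With 95% confidence, each one-unit increase in soil temperature is associated with a change of between -2.6088 and 0.3822 µmol m⁻² s⁻¹ in CO₂ flux.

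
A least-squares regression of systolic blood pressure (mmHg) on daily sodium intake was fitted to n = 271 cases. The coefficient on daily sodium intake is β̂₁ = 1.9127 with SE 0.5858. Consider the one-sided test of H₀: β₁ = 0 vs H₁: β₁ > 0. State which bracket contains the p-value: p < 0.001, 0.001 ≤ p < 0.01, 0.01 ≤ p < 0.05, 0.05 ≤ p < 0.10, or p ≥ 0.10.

p < 0.001

t = 1.9127 / 0.5858 = 3.265.
df = n − 2 = 271 − 2 = 269.
One-sided p = P(T_{269} > t) ≈ 0.0006.
So p < 0.001.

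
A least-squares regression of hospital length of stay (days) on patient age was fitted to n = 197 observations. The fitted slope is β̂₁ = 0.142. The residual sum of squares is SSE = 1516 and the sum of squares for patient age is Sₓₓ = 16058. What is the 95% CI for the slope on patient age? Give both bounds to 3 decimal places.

(0.099, 0.185)

MSE = SSE/(n − 2) = 1516/195 = 7.77436.
SE(β̂₁) = √(MSE/Sₓₓ) = √(7.77436/16058) = 0.0220032.
df = n − 2 = 195.
t* = t_{0.025, 195} = 1.972204.
Margin = t* × SE = 1.972204 × 0.0220032 = 0.04339.
CI: 0.142 ± 0.04339 → (0.099, 0.185).
With 95% confidence, each one-unit increase in patient age is associated with a change of between 0.099 and 0.185 days in hospital length of stay.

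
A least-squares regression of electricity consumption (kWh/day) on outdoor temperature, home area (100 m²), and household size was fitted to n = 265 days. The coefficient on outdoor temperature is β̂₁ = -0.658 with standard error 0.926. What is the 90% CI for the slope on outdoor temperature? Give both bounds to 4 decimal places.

(-2.1866, 0.8706)

df = n − k − 1 = 265 − 3 − 1 = 261.
t* = t_{0.05, 261} = 1.650713.
Margin = t* × SE = 1.650713 × 0.926 = 1.528560.
CI: -0.658 ± 1.528560 → (-2.1866, 0.8706).
With 90% confidence, each one-unit increase in outdoor temperature is associated with a change of between -2.1866 and 0.8706 kWh/day in electricity consumption, holding the other predictors fixed.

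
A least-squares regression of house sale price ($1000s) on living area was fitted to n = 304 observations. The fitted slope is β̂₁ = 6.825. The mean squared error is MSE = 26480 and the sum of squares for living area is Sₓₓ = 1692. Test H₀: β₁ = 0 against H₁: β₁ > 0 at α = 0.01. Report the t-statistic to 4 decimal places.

t = 1.7252

SE(β̂₁) = √(MSE/Sₓₓ) = √(26480/1692) = 3.95602.
t = 6.825 / 3.95602 = 1.7252.
df = n − 2 = 302.
One-sided p ≈ 0.0428, which is ≥ 0.01, so fail to reject H₀.
The data do not give significant evidence that the true slope on living area is positive.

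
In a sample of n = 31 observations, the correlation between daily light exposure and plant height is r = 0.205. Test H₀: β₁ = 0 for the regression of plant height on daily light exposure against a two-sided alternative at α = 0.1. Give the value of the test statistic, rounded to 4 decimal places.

t = r·√(n − 2)/√(1 − r²) = 0.205·√29/√0.957975 = 1.1279.
df = n − 2 = 29.
Two-sided p ≈ 0.2686, which is ≥ 0.1, so fail to reject H₀.
The data do not give significant evidence of a linear association between daily light exposure and plant height.

t = 1.1279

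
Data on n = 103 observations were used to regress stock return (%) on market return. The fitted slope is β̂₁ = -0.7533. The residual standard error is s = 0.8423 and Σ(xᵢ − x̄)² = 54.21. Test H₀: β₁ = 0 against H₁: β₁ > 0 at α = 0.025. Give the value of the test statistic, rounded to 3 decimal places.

t = -6.585

SE(β̂₁) = s/√Sₓₓ = 0.8423/√54.21 = 0.1144.
t = -0.7533 / 0.1144 = -6.585.
df = n − 2 = 101.
One-sided p ≈ 1.0000, which is ≥ 0.025, so fail to reject H₀.
The data do not give significant evidence that the true slope on market return is positive.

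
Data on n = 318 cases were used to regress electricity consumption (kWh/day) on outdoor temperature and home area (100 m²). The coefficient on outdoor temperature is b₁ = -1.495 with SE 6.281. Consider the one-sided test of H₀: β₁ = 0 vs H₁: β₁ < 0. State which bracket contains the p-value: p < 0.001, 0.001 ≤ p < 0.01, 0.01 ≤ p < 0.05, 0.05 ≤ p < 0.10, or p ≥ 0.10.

t = -1.495 / 6.281 = -0.238.
df = n − k − 1 = 318 − 2 − 1 = 315.
One-sided p = P(T_{315} < t) ≈ 0.4060.
So p ≥ 0.10.

p ≥ 0.10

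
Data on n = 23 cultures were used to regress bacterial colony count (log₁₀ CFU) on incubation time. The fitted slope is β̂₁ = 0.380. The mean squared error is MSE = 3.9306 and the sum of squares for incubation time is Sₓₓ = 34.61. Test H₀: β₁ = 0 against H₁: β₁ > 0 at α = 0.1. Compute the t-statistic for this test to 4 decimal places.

t = 1.1276

SE(β̂₁) = √(MSE/Sₓₓ) = √(3.9306/34.61) = 0.336999.
t = 0.380 / 0.336999 = 1.1276.
df = n − 2 = 21.
One-sided p ≈ 0.1361, which is ≥ 0.1, so fail to reject H₀.
The data do not give significant evidence that the true slope on incubation time is positive.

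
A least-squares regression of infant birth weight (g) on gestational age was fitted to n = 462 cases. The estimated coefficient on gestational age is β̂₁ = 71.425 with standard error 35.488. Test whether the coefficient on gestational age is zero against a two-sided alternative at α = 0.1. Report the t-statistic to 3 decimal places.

t = 2.013

H₀: β₁ = 0 vs H₁: β₁ ≠ 0.
t = (β̂₁ − β₁⁰)/SE = 71.425 / 35.488 = 2.013.
df = n − 2 = 462 − 2 = 460.
Two-sided p ≈ 0.0447, which is < 0.1, so reject H₀.
There is evidence that gestational age is associated with infant birth weight.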